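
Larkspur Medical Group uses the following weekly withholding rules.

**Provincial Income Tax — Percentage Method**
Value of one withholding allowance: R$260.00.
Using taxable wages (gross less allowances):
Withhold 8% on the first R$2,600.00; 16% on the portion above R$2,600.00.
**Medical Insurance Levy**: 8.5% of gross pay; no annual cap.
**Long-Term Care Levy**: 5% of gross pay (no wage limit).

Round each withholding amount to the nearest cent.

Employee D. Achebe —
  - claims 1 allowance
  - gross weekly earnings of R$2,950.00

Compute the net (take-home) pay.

R$2,329.35

Provincial Income Tax: taxable = R$2,950.00 − 1×R$260.00 = R$2,690.00
  R$208.00 + 16% × (R$2,690.00 − R$2,600.00) = R$208.00 + 16% × R$90.00 = R$222.40
Medical Insurance Levy: 8.5% × R$2,950.00 = R$250.75
Long-Term Care Levy: 5% × R$2,950.00 = R$147.50
Total withheld: R$222.40 + R$250.75 + R$147.50 = R$620.65
Net pay: R$2,950.00 − R$620.65 = R$2,329.35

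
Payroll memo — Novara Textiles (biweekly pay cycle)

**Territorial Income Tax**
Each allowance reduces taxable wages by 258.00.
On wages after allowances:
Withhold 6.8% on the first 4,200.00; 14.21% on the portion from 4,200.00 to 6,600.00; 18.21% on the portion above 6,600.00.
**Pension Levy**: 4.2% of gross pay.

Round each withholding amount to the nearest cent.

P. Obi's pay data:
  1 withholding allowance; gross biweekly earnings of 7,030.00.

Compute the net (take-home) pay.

6,076.78

Territorial Income Tax: taxable = 7,030.00 − 1×258.00 = 6,772.00
  626.64 + 18.21% × (6,772.00 − 6,600.00) = 626.64 + 18.21% × 172.00 = 657.96
Pension Levy: 4.2% × 7,030.00 = 295.26
Total withheld: 657.96 + 295.26 = 953.22
Net pay: 7,030.00 − 953.22 = 6,076.78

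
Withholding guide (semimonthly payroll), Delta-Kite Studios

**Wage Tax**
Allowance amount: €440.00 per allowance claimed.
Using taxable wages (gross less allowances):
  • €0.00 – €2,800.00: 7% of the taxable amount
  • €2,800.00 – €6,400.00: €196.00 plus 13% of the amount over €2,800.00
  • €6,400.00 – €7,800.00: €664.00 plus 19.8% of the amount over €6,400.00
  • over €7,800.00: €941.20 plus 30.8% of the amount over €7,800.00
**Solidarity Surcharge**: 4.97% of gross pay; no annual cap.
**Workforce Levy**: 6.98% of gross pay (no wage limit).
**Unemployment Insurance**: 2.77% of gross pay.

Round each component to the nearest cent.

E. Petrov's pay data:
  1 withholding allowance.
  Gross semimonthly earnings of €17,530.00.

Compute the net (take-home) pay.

€11,147.07

Wage Tax: taxable = €17,530.00 − 1×€440.00 = €17,090.00
  €941.20 + 30.8% × (€17,090.00 − €7,800.00) = €941.20 + 30.8% × €9,290.00 = €3,802.52
Solidarity Surcharge: 4.97% × €17,530.00 = €871.24
Workforce Levy: 6.98% × €17,530.00 = €1,223.59
Unemployment Insurance: 2.77% × €17,530.00 = €485.58
Total withheld: €3,802.52 + €871.24 + €1,223.59 + €485.58 = €6,382.93
Net pay: €17,530.00 − €6,382.93 = €11,147.07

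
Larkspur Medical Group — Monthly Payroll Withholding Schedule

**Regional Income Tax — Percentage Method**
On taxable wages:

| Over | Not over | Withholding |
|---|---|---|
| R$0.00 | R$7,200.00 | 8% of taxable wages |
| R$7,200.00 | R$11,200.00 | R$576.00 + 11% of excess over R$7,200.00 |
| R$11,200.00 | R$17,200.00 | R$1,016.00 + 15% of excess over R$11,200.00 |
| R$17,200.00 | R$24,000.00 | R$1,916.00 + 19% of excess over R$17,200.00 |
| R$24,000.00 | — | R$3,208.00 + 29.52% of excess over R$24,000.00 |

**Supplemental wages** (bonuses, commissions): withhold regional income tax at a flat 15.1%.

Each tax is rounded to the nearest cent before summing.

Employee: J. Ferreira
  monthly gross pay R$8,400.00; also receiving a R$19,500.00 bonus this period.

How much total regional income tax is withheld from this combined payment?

Regional Income Tax: taxable = R$8,400.00
  R$576.00 + 11% × (R$8,400.00 − R$7,200.00) = R$576.00 + 11% × R$1,200.00 = R$708.00
Supplemental (15.1% flat on bonus): 15.1% × R$19,500.00 = R$2,944.50
Total regional income tax: R$708.00 + R$2,944.50 = R$3,652.50

R$3,652.50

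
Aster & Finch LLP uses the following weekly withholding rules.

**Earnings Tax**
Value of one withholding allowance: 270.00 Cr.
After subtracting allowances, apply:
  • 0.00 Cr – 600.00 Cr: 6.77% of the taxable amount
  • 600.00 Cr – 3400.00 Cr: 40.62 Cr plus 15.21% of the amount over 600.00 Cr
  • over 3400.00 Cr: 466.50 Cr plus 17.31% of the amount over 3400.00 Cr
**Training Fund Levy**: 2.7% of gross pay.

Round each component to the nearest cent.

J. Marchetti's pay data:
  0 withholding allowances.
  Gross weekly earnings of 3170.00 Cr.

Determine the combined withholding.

517.11 Cr

Earnings Tax: taxable = 3170.00 Cr
  40.62 Cr + 15.21% × (3170.00 Cr − 600.00 Cr) = 40.62 Cr + 15.21% × 2570.00 Cr = 431.52 Cr
Training Fund Levy: 2.7% × 3170.00 Cr = 85.59 Cr
Total: 431.52 Cr + 85.59 Cr = 517.11 Cr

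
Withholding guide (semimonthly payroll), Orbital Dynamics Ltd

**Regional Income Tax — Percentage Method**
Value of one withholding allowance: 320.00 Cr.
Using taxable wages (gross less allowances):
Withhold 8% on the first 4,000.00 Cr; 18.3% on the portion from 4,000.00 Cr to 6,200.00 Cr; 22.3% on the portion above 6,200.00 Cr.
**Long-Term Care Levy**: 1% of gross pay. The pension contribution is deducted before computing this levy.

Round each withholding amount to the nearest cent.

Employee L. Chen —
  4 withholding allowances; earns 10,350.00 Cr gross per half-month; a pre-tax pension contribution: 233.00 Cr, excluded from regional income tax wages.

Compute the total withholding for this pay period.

Regional Income Tax: taxable = 10,350.00 Cr − 233.00 Cr − 4×320.00 Cr = 8,837.00 Cr
  722.60 Cr + 22.3% × (8,837.00 Cr − 6,200.00 Cr) = 722.60 Cr + 22.3% × 2,637.00 Cr = 1,310.65 Cr
Long-Term Care Levy: 1% × 10,117.00 Cr = 101.17 Cr
Total: 1,310.65 Cr + 101.17 Cr = 1,411.82 Cr

1,411.82 Cr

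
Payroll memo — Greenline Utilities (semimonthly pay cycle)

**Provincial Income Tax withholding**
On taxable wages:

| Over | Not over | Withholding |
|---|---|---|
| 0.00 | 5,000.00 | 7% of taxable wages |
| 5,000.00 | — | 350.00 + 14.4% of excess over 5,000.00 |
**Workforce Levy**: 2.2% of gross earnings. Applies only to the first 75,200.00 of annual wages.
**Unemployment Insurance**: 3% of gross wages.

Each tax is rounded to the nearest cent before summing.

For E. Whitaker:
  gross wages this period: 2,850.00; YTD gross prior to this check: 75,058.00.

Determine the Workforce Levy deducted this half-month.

3.12

Workforce Levy: cap 75,200.00 − YTD 75,058.00 = 142.00 subject; 2.2% × 142.00 = 3.12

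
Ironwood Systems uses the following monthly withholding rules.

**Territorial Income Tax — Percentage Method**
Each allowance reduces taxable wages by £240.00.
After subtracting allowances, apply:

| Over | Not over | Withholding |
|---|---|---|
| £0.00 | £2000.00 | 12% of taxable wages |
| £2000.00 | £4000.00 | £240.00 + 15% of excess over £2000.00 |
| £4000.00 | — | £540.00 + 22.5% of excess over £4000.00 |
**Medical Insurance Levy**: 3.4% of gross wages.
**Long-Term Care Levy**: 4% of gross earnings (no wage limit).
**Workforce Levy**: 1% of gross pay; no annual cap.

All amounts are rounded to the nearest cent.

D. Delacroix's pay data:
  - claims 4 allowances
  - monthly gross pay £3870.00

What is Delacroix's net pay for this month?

Territorial Income Tax: taxable = £3870.00 − 4×£240.00 = £2910.00
  £240.00 + 15% × (£2910.00 − £2000.00) = £240.00 + 15% × £910.00 = £376.50
Medical Insurance Levy: 3.4% × £3870.00 = £131.58
Long-Term Care Levy: 4% × £3870.00 = £154.80
Workforce Levy: 1% × £3870.00 = £38.70
Total withheld: £376.50 + £131.58 + £154.80 + £38.70 = £701.58
Net pay: £3870.00 − £701.58 = £3168.42

£3168.42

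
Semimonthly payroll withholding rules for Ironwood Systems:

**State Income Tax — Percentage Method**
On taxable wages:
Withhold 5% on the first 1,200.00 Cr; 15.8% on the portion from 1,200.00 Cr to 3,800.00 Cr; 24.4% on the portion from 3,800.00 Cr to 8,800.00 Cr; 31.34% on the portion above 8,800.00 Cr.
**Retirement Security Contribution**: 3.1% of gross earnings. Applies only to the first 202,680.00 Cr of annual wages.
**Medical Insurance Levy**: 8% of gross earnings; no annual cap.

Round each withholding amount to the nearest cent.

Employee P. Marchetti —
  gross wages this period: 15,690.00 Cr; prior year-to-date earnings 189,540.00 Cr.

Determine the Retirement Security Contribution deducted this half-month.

407.34 Cr

Retirement Security Contribution: cap 202,680.00 Cr − YTD 189,540.00 Cr = 13,140.00 Cr subject; 3.1% × 13,140.00 Cr = 407.34 Cr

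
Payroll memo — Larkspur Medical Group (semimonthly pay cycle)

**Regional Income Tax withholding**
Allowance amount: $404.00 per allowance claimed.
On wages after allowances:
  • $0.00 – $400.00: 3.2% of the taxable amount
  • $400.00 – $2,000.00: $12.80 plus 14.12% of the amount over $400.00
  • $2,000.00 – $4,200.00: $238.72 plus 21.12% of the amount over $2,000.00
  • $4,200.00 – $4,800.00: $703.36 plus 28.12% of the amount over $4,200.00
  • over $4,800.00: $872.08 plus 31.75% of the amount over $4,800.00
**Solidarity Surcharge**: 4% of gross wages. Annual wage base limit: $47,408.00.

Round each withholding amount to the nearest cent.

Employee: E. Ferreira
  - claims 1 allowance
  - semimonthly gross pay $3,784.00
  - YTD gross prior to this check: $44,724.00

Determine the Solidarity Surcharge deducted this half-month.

Solidarity Surcharge: cap $47,408.00 − YTD $44,724.00 = $2,684.00 subject; 4% × $2,684.00 = $107.36

$107.36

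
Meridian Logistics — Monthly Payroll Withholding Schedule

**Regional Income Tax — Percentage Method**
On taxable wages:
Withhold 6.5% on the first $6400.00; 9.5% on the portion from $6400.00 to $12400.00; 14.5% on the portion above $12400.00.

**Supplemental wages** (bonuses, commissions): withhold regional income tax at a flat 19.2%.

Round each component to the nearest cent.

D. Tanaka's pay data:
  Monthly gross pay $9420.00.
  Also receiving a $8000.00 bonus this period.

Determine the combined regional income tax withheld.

$2238.90

Regional Income Tax: taxable = $9420.00
  $416.00 + 9.5% × ($9420.00 − $6400.00) = $416.00 + 9.5% × $3020.00 = $702.90
Supplemental (19.2% flat on bonus): 19.2% × $8000.00 = $1536.00
Total regional income tax: $702.90 + $1536.00 = $2238.90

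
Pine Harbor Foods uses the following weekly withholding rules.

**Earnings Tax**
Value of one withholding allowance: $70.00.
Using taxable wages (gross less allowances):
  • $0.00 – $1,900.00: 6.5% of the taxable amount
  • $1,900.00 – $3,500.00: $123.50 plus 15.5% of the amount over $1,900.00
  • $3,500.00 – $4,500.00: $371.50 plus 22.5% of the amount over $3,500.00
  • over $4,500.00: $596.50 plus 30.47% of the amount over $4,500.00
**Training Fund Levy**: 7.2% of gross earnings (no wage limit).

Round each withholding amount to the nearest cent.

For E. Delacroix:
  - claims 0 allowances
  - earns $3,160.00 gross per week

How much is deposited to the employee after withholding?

$2,613.68

Earnings Tax: taxable = $3,160.00
  $123.50 + 15.5% × ($3,160.00 − $1,900.00) = $123.50 + 15.5% × $1,260.00 = $318.80
Training Fund Levy: 7.2% × $3,160.00 = $227.52
Total withheld: $318.80 + $227.52 = $546.32
Net pay: $3,160.00 − $546.32 = $2,613.68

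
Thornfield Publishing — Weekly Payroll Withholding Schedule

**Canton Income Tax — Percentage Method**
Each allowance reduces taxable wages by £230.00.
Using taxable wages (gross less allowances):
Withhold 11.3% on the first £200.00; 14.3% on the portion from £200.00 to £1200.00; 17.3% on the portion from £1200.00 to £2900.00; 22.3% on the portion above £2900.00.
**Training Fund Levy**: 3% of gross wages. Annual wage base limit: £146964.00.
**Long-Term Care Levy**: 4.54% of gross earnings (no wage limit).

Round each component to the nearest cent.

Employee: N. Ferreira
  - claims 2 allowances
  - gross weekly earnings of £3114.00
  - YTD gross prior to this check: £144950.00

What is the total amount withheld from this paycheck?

Canton Income Tax: taxable = £3114.00 − 2×£230.00 = £2654.00
  £165.60 + 17.3% × (£2654.00 − £1200.00) = £165.60 + 17.3% × £1454.00 = £417.14
Training Fund Levy: cap £146964.00 − YTD £144950.00 = £2014.00 subject; 3% × £2014.00 = £60.42
Long-Term Care Levy: 4.54% × £3114.00 = £141.38
Total: £417.14 + £60.42 + £141.38 = £618.94

£618.94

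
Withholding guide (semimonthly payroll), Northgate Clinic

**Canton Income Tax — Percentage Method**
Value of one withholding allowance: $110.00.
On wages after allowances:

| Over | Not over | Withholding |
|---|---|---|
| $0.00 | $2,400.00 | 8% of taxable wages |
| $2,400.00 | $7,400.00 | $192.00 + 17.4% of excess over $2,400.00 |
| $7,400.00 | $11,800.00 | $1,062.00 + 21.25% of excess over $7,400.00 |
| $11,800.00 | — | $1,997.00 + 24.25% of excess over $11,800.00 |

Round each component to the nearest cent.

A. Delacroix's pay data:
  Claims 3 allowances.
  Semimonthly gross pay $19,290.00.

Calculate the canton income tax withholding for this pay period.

$3,733.30

Canton Income Tax: taxable = $19,290.00 − 3×$110.00 = $18,960.00
  $1,997.00 + 24.25% × ($18,960.00 − $11,800.00) = $1,997.00 + 24.25% × $7,160.00 = $3,733.30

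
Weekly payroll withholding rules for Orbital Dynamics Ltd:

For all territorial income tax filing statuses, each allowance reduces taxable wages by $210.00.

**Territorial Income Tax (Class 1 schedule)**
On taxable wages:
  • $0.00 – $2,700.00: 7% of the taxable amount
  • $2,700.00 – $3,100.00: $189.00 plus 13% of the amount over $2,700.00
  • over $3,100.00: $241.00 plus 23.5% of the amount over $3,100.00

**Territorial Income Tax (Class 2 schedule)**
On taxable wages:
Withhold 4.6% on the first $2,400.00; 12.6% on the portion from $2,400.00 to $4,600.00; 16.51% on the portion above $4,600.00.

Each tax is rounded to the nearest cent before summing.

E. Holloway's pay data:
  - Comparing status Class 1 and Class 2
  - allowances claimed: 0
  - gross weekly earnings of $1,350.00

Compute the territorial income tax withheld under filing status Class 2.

$62.10

Territorial Income Tax (Class 2): taxable = $1,350.00
  4.6% × $1,350.00 = $62.10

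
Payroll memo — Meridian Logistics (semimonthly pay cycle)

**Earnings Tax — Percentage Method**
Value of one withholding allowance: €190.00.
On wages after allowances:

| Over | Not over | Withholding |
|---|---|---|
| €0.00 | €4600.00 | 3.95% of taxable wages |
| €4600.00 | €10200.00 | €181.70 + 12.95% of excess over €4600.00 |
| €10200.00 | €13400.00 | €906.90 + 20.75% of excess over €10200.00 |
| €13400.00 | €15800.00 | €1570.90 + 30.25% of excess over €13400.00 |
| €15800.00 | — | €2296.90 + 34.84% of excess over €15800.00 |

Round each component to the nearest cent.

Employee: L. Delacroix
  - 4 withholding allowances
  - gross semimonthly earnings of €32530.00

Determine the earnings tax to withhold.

Earnings Tax: taxable = €32530.00 − 4×€190.00 = €31770.00
  €2296.90 + 34.84% × (€31770.00 − €15800.00) = €2296.90 + 34.84% × €15970.00 = €7860.85

€7860.85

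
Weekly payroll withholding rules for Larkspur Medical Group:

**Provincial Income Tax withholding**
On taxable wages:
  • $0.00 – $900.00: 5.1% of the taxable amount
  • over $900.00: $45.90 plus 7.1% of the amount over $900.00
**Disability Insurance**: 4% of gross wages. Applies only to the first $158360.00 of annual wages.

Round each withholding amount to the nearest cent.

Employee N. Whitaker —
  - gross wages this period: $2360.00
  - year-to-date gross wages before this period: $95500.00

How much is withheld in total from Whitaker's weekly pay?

Provincial Income Tax: taxable = $2360.00
  $45.90 + 7.1% × ($2360.00 − $900.00) = $45.90 + 7.1% × $1460.00 = $149.56
Disability Insurance: 4% × $2360.00 = $94.40
Total: $149.56 + $94.40 = $243.96

$243.96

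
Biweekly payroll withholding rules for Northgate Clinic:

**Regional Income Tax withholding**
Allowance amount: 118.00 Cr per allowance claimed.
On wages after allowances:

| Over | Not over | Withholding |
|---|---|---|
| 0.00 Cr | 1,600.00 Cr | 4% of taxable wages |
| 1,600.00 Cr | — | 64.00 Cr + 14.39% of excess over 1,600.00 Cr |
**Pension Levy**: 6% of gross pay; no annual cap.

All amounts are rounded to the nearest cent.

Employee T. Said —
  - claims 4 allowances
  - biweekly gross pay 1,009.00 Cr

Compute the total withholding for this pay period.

Regional Income Tax: taxable = 1,009.00 Cr − 4×118.00 Cr = 537.00 Cr
  4% × 537.00 Cr = 21.48 Cr
Pension Levy: 6% × 1,009.00 Cr = 60.54 Cr
Total: 21.48 Cr + 60.54 Cr = 82.02 Cr

82.02 Cr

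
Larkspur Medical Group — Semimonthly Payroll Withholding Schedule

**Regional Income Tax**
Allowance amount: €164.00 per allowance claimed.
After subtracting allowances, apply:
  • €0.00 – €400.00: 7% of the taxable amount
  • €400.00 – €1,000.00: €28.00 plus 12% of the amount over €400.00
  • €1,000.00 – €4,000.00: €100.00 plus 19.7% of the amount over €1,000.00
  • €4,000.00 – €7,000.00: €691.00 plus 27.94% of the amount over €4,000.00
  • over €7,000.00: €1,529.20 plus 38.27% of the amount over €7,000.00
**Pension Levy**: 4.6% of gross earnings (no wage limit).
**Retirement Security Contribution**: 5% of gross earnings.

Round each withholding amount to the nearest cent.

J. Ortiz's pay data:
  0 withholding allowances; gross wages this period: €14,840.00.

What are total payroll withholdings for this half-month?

€5,954.21

Regional Income Tax: taxable = €14,840.00
  €1,529.20 + 38.27% × (€14,840.00 − €7,000.00) = €1,529.20 + 38.27% × €7,840.00 = €4,529.57
Pension Levy: 4.6% × €14,840.00 = €682.64
Retirement Security Contribution: 5% × €14,840.00 = €742.00
Total: €4,529.57 + €682.64 + €742.00 = €5,954.21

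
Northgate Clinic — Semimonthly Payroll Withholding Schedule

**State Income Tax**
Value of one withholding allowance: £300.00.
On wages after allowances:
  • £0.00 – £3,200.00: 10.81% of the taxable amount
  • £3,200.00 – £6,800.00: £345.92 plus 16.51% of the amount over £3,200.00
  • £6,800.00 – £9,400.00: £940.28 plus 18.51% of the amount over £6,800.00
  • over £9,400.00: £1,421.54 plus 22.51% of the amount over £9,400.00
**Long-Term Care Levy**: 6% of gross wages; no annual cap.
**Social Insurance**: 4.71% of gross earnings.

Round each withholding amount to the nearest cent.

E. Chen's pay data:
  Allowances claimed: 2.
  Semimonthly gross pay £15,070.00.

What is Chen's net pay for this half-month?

State Income Tax: taxable = £15,070.00 − 2×£300.00 = £14,470.00
  £1,421.54 + 22.51% × (£14,470.00 − £9,400.00) = £1,421.54 + 22.51% × £5,070.00 = £2,562.80
Long-Term Care Levy: 6% × £15,070.00 = £904.20
Social Insurance: 4.71% × £15,070.00 = £709.80
Total withheld: £2,562.80 + £904.20 + £709.80 = £4,176.80
Net pay: £15,070.00 − £4,176.80 = £10,893.20

£10,893.20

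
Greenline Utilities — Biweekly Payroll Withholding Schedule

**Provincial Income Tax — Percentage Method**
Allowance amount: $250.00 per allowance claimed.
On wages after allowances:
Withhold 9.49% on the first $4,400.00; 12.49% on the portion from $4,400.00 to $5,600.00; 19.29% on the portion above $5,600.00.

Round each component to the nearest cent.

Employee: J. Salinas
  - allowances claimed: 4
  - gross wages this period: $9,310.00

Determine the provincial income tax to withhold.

$1,090.20

Provincial Income Tax: taxable = $9,310.00 − 4×$250.00 = $8,310.00
  $567.44 + 19.29% × ($8,310.00 − $5,600.00) = $567.44 + 19.29% × $2,710.00 = $1,090.20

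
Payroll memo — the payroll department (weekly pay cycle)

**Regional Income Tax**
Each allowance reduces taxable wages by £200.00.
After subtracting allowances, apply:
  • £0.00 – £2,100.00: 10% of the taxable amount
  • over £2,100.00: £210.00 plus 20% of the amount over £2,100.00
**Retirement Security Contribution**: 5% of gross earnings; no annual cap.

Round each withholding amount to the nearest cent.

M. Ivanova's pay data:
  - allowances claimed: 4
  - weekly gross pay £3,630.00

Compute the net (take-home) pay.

£3,092.50

Regional Income Tax: taxable = £3,630.00 − 4×£200.00 = £2,830.00
  £210.00 + 20% × (£2,830.00 − £2,100.00) = £210.00 + 20% × £730.00 = £356.00
Retirement Security Contribution: 5% × £3,630.00 = £181.50
Total withheld: £356.00 + £181.50 = £537.50
Net pay: £3,630.00 − £537.50 = £3,092.50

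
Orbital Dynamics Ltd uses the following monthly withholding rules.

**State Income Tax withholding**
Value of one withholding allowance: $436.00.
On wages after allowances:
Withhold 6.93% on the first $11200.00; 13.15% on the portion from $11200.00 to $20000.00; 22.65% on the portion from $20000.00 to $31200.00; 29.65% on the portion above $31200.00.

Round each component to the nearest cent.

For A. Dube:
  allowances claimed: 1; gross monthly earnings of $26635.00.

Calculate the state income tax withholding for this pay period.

State Income Tax: taxable = $26635.00 − 1×$436.00 = $26199.00
  $1933.36 + 22.65% × ($26199.00 − $20000.00) = $1933.36 + 22.65% × $6199.00 = $3337.43

$3337.43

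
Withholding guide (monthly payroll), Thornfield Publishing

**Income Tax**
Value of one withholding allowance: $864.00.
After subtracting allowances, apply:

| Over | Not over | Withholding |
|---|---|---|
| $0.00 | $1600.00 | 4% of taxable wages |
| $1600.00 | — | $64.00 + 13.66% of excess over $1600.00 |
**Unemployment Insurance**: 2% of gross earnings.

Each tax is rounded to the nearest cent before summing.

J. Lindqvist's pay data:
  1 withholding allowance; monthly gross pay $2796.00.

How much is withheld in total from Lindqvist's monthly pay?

$165.27

Income Tax: taxable = $2796.00 − 1×$864.00 = $1932.00
  $64.00 + 13.66% × ($1932.00 − $1600.00) = $64.00 + 13.66% × $332.00 = $109.35
Unemployment Insurance: 2% × $2796.00 = $55.92
Total: $109.35 + $55.92 = $165.27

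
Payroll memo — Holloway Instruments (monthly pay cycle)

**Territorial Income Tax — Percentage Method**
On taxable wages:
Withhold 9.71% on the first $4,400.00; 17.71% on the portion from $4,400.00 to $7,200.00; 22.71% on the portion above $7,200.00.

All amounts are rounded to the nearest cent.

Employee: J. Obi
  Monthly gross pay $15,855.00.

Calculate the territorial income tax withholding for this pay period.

$2,888.67

Territorial Income Tax: taxable = $15,855.00
  $923.12 + 22.71% × ($15,855.00 − $7,200.00) = $923.12 + 22.71% × $8,655.00 = $2,888.67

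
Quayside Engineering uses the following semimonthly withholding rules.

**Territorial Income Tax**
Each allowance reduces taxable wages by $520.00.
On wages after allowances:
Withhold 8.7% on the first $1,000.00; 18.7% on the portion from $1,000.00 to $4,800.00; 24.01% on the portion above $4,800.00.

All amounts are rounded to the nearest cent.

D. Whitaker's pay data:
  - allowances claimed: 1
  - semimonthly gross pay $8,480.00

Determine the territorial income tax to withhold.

Territorial Income Tax: taxable = $8,480.00 − 1×$520.00 = $7,960.00
  $797.60 + 24.01% × ($7,960.00 − $4,800.00) = $797.60 + 24.01% × $3,160.00 = $1,556.32

$1,556.32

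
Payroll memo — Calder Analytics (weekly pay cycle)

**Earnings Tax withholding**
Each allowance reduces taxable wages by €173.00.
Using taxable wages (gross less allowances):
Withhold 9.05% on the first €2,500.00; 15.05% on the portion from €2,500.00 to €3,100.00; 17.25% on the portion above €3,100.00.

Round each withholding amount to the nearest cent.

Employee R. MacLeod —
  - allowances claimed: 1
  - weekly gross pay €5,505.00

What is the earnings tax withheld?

Earnings Tax: taxable = €5,505.00 − 1×€173.00 = €5,332.00
  €316.55 + 17.25% × (€5,332.00 − €3,100.00) = €316.55 + 17.25% × €2,232.00 = €701.57

€701.57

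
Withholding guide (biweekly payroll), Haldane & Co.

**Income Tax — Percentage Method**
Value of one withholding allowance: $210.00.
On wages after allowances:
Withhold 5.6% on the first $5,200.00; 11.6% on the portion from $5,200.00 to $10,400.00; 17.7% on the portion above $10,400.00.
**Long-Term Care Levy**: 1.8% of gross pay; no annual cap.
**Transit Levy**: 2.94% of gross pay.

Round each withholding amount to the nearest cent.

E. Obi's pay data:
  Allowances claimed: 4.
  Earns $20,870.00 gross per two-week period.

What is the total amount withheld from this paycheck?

$3,588.15

Income Tax: taxable = $20,870.00 − 4×$210.00 = $20,030.00
  $894.40 + 17.7% × ($20,030.00 − $10,400.00) = $894.40 + 17.7% × $9,630.00 = $2,598.91
Long-Term Care Levy: 1.8% × $20,870.00 = $375.66
Transit Levy: 2.94% × $20,870.00 = $613.58
Total: $2,598.91 + $375.66 + $613.58 = $3,588.15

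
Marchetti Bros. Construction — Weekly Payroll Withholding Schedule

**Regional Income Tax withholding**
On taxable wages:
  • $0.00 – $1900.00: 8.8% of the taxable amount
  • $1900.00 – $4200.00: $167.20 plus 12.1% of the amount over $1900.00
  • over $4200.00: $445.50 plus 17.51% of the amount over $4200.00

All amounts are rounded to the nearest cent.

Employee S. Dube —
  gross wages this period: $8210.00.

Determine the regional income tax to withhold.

Regional Income Tax: taxable = $8210.00
  $445.50 + 17.51% × ($8210.00 − $4200.00) = $445.50 + 17.51% × $4010.00 = $1147.65

$1147.65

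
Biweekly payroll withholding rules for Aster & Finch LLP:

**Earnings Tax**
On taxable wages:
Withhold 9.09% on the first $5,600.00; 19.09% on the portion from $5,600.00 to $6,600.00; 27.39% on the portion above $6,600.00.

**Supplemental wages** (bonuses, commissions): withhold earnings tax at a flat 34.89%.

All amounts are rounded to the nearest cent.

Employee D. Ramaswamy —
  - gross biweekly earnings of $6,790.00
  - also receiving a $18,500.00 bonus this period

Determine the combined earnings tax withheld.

Earnings Tax: taxable = $6,790.00
  $699.94 + 27.39% × ($6,790.00 − $6,600.00) = $699.94 + 27.39% × $190.00 = $751.98
Supplemental (34.89% flat on bonus): 34.89% × $18,500.00 = $6,454.65
Total earnings tax: $751.98 + $6,454.65 = $7,206.63

$7,206.63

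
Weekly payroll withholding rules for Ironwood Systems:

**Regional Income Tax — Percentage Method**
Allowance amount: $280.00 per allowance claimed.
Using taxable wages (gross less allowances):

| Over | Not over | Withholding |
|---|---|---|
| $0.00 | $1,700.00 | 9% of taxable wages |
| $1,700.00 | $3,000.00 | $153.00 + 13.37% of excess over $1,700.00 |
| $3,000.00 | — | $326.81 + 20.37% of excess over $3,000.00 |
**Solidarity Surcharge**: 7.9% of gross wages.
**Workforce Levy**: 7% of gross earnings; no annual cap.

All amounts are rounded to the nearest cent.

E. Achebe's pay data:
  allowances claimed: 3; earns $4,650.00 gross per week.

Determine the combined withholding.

$1,184.66

Regional Income Tax: taxable = $4,650.00 − 3×$280.00 = $3,810.00
  $326.81 + 20.37% × ($3,810.00 − $3,000.00) = $326.81 + 20.37% × $810.00 = $491.81
Solidarity Surcharge: 7.9% × $4,650.00 = $367.35
Workforce Levy: 7% × $4,650.00 = $325.50
Total: $491.81 + $367.35 + $325.50 = $1,184.66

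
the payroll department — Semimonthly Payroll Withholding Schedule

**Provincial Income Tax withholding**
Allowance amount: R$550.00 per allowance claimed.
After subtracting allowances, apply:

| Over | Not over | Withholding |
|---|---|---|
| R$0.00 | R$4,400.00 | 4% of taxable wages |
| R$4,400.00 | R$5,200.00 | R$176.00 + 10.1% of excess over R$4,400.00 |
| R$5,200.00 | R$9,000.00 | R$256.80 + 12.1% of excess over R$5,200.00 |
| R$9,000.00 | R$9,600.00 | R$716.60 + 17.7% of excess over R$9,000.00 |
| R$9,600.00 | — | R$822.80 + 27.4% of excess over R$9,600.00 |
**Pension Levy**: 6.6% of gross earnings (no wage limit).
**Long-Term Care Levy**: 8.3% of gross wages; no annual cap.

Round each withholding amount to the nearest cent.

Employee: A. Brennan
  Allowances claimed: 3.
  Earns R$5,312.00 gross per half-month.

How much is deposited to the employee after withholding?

Provincial Income Tax: taxable = R$5,312.00 − 3×R$550.00 = R$3,662.00
  4% × R$3,662.00 = R$146.48
Pension Levy: 6.6% × R$5,312.00 = R$350.59
Long-Term Care Levy: 8.3% × R$5,312.00 = R$440.90
Total withheld: R$146.48 + R$350.59 + R$440.90 = R$937.97
Net pay: R$5,312.00 − R$937.97 = R$4,374.03

R$4,374.03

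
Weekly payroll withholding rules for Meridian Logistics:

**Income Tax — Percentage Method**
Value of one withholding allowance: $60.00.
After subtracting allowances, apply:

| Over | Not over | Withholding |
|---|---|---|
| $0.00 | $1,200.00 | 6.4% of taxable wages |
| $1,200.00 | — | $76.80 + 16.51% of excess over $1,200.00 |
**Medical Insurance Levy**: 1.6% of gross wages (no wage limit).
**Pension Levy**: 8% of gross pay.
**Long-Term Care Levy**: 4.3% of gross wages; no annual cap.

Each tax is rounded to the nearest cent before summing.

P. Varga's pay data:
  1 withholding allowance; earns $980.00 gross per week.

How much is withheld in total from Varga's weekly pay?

Income Tax: taxable = $980.00 − 1×$60.00 = $920.00
  6.4% × $920.00 = $58.88
Medical Insurance Levy: 1.6% × $980.00 = $15.68
Pension Levy: 8% × $980.00 = $78.40
Long-Term Care Levy: 4.3% × $980.00 = $42.14
Total: $58.88 + $15.68 + $78.40 + $42.14 = $195.10

$195.10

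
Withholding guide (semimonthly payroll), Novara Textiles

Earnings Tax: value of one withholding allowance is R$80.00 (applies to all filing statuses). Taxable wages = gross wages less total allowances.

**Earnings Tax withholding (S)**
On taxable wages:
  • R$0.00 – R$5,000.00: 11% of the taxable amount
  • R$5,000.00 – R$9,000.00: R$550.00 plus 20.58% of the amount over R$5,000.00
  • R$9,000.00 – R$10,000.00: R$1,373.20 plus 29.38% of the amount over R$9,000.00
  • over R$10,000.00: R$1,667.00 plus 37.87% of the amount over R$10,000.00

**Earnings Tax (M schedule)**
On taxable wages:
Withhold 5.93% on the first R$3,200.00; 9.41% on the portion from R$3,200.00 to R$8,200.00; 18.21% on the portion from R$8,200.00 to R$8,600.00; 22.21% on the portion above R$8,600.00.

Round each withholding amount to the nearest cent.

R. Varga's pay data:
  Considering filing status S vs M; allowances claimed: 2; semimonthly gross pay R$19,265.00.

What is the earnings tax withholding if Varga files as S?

Earnings Tax (S): taxable = R$19,265.00 − 2×R$80.00 = R$19,105.00
  R$1,667.00 + 37.87% × (R$19,105.00 − R$10,000.00) = R$1,667.00 + 37.87% × R$9,105.00 = R$5,115.06

R$5,115.06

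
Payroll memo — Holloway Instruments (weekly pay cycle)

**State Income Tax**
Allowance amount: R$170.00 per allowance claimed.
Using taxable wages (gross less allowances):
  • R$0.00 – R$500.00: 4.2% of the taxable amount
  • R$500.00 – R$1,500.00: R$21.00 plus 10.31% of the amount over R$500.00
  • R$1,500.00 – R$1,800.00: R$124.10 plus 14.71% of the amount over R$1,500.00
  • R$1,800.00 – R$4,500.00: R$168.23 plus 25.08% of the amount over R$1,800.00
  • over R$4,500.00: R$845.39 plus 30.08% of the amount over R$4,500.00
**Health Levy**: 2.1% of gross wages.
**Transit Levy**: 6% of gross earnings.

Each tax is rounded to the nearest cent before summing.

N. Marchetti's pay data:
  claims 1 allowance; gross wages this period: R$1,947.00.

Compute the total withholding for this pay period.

R$322.56

State Income Tax: taxable = R$1,947.00 − 1×R$170.00 = R$1,777.00
  R$124.10 + 14.71% × (R$1,777.00 − R$1,500.00) = R$124.10 + 14.71% × R$277.00 = R$164.85
Health Levy: 2.1% × R$1,947.00 = R$40.89
Transit Levy: 6% × R$1,947.00 = R$116.82
Total: R$164.85 + R$40.89 + R$116.82 = R$322.56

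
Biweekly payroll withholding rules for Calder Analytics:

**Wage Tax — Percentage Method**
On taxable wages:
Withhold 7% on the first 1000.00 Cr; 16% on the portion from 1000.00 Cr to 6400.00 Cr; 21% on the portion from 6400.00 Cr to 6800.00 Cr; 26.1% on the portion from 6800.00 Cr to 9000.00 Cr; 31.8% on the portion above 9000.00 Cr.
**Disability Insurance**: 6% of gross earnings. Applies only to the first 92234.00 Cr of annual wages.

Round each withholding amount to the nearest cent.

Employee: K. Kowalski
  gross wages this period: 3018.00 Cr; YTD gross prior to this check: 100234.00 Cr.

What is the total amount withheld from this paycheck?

Wage Tax: taxable = 3018.00 Cr
  70.00 Cr + 16% × (3018.00 Cr − 1000.00 Cr) = 70.00 Cr + 16% × 2018.00 Cr = 392.88 Cr
Disability Insurance: YTD 100234.00 Cr ≥ cap 92234.00 Cr → 0.00 Cr
Total: 392.88 Cr + 0.00 Cr = 392.88 Cr

392.88 Cr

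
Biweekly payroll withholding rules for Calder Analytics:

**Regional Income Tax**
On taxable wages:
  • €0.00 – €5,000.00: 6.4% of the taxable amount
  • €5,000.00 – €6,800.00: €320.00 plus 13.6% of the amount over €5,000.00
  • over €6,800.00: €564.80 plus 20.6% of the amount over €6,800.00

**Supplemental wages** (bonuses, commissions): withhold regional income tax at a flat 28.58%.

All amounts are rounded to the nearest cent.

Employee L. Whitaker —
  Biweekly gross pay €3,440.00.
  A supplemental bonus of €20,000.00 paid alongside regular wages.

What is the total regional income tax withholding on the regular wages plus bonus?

Regional Income Tax: taxable = €3,440.00
  6.4% × €3,440.00 = €220.16
Supplemental (28.58% flat on bonus): 28.58% × €20,000.00 = €5,716.00
Total regional income tax: €220.16 + €5,716.00 = €5,936.16

€5,936.16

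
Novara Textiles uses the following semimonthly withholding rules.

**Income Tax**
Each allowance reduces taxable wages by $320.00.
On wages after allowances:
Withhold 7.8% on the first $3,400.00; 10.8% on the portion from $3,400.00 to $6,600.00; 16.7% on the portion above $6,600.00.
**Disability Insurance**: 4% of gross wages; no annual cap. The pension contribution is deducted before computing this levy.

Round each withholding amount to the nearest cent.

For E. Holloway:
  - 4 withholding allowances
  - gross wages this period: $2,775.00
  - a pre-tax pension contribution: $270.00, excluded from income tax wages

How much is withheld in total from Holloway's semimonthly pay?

Income Tax: taxable = $2,775.00 − $270.00 − 4×$320.00 = $1,225.00
  7.8% × $1,225.00 = $95.55
Disability Insurance: 4% × $2,505.00 = $100.20
Total: $95.55 + $100.20 = $195.75

$195.75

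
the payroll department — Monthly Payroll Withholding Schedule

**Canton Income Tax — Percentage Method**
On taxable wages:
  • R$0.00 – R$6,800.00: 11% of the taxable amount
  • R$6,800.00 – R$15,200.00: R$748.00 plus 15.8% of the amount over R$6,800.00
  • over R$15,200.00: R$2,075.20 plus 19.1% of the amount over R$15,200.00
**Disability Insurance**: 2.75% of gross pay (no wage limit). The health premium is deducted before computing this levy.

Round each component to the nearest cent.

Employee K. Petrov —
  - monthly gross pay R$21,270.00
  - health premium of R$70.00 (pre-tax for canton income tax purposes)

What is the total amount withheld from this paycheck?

R$3,804.20

Canton Income Tax: taxable = R$21,270.00 − R$70.00 = R$21,200.00
  R$2,075.20 + 19.1% × (R$21,200.00 − R$15,200.00) = R$2,075.20 + 19.1% × R$6,000.00 = R$3,221.20
Disability Insurance: 2.75% × R$21,200.00 = R$583.00
Total: R$3,221.20 + R$583.00 = R$3,804.20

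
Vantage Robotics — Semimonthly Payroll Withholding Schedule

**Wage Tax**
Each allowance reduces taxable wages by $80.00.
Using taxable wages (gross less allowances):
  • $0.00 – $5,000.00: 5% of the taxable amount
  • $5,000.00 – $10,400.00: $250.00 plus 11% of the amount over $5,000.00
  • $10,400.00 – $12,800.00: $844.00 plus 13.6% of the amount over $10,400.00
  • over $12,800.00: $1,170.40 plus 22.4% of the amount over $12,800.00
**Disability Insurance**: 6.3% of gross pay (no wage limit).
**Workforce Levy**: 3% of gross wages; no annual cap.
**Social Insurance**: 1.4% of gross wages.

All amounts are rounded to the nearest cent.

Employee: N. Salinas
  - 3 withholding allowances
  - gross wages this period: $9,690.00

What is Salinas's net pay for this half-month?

$7,913.67

Wage Tax: taxable = $9,690.00 − 3×$80.00 = $9,450.00
  $250.00 + 11% × ($9,450.00 − $5,000.00) = $250.00 + 11% × $4,450.00 = $739.50
Disability Insurance: 6.3% × $9,690.00 = $610.47
Workforce Levy: 3% × $9,690.00 = $290.70
Social Insurance: 1.4% × $9,690.00 = $135.66
Total withheld: $739.50 + $610.47 + $290.70 + $135.66 = $1,776.33
Net pay: $9,690.00 − $1,776.33 = $7,913.67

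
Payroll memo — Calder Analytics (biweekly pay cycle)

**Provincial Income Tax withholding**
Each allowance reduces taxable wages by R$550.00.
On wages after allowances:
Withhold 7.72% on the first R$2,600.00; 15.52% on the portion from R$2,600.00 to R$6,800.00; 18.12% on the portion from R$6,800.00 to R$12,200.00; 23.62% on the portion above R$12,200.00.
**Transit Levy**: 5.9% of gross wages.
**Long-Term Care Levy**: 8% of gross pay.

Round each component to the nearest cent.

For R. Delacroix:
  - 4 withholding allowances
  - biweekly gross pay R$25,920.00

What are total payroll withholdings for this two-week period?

Provincial Income Tax: taxable = R$25,920.00 − 4×R$550.00 = R$23,720.00
  R$1,831.04 + 23.62% × (R$23,720.00 − R$12,200.00) = R$1,831.04 + 23.62% × R$11,520.00 = R$4,552.06
Transit Levy: 5.9% × R$25,920.00 = R$1,529.28
Long-Term Care Levy: 8% × R$25,920.00 = R$2,073.60
Total: R$4,552.06 + R$1,529.28 + R$2,073.60 = R$8,154.94

R$8,154.94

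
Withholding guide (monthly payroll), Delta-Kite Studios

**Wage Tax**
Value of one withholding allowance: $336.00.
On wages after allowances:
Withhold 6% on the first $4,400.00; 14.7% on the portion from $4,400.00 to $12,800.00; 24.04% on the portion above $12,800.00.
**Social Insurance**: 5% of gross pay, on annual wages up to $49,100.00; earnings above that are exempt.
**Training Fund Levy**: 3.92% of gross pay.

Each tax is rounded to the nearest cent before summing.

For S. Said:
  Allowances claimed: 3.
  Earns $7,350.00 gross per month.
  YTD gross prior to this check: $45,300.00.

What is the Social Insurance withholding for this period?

Social Insurance: cap $49,100.00 − YTD $45,300.00 = $3,800.00 subject; 5% × $3,800.00 = $190.00

$190.00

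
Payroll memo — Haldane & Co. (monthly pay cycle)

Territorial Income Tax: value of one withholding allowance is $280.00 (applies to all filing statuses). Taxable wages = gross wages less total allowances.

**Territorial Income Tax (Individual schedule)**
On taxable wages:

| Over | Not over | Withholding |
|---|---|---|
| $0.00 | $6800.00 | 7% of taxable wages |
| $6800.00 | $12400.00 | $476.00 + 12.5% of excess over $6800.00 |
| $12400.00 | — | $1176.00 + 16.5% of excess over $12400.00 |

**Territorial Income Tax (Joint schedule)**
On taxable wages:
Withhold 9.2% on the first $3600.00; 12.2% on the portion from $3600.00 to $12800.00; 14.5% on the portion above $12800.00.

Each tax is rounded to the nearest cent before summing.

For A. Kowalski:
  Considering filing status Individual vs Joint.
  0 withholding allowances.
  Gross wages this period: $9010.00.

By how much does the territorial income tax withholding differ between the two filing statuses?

Territorial Income Tax (Individual): taxable = $9010.00
  $476.00 + 12.5% × ($9010.00 − $6800.00) = $476.00 + 12.5% × $2210.00 = $752.25
Territorial Income Tax (Joint): taxable = $9010.00
  $331.20 + 12.2% × ($9010.00 − $3600.00) = $331.20 + 12.2% × $5410.00 = $991.22
Difference: |$752.25 − $991.22| = $238.97 (higher under Joint)

$238.97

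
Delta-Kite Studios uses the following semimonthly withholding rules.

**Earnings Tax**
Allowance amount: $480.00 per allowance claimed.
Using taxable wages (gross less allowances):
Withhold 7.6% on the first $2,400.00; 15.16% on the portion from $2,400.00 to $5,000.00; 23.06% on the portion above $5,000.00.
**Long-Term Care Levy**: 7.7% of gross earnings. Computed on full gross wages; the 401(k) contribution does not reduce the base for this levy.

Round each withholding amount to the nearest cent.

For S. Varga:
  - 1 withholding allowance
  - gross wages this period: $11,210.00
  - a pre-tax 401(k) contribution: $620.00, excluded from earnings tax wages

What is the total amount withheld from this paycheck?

Earnings Tax: taxable = $11,210.00 − $620.00 − 1×$480.00 = $10,110.00
  $576.56 + 23.06% × ($10,110.00 − $5,000.00) = $576.56 + 23.06% × $5,110.00 = $1,754.93
Long-Term Care Levy: 7.7% × $11,210.00 = $863.17
Total: $1,754.93 + $863.17 = $2,618.10

$2,618.10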